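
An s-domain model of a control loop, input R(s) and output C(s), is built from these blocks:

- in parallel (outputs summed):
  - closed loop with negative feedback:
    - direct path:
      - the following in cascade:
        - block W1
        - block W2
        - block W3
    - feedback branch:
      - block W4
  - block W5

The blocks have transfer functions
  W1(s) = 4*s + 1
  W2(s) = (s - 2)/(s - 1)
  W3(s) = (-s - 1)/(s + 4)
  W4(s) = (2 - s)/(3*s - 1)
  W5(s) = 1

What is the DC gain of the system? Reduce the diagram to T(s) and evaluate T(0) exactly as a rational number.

First reduce the diagram to T(s).

(1) multiply W1, W2, W3 (series) gives (-4*s^3 + 3*s^2 + 9*s + 2)/(s^2 + 3*s - 4)
(2) feedback reduction of (W1*W2*W3), W4 gives (-12*s^4 + 13*s^3 + 24*s^2 - 3*s - 2)/(4*s^4 - 8*s^3 + 5*s^2 + s + 8)
(3) parallel reduction of [(W1*W2*W3)/(1+(W1*W2*W3)*W4)], W5 gives (-8*s^4 + 5*s^3 + 29*s^2 - 2*s + 6)/(4*s^4 - 8*s^3 + 5*s^2 + s + 8)
DC gain: substitute s = 0 into T(s) from step 3: T(0) = 6/8 = 3/4.

Answer: 3/4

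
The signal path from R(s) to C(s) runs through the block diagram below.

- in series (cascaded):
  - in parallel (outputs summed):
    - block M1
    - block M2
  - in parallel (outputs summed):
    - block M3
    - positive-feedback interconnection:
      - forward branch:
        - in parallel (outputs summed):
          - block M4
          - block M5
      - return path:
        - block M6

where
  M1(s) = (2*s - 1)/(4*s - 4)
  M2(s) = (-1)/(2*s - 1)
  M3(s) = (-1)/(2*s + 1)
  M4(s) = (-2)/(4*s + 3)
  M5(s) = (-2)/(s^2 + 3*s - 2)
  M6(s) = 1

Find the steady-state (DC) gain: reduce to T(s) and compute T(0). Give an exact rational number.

Reducing step by step:

Step 1 - add M1, M2 (parallel); result (4*s^2 - 8*s + 5)/(8*s^2 - 12*s + 4)
Step 2 - sum the parallel branches M4, M5; result (-2*s^2 - 14*s - 2)/(4*s^3 + 15*s^2 + s - 6)
Step 3 - feedback reduction of (M4+M5), M6; result (-2*s^2 - 14*s - 2)/(4*s^3 + 17*s^2 + 15*s - 4)
Step 4 - parallel reduction of M3, [(M4+M5)/(1-(M4+M5)*M6)]; result (-8*s^3 - 47*s^2 - 33*s + 2)/(8*s^4 + 38*s^3 + 47*s^2 + 7*s - 4)
Step 5 - combine (M1+M2), (M3+[(M4+M5)/(1-(M4+M5)*M6)]) in series; result (-32*s^5 - 124*s^4 + 204*s^3 + 37*s^2 - 181*s + 10)/(64*s^6 + 208*s^5 - 48*s^4 - 356*s^3 + 72*s^2 + 76*s - 16)
DC gain: substitute s = 0 into T(s) from step 5: T(0) = 10/(-16) = -5/8.

Answer: -5/8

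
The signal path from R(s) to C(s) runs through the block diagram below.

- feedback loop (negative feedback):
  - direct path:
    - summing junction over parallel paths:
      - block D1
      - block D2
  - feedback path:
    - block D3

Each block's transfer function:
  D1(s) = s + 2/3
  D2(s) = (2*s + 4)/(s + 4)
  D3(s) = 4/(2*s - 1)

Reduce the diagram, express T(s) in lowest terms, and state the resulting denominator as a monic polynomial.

Step 1. combine D1, D2 in parallel: (3*s^2 + 20*s + 20)/(3*s + 12)
Step 2. feedback reduction of (D1+D2), D3: (6*s^3 + 37*s^2 + 20*s - 20)/(18*s^2 + 101*s + 68)
Step 2 gives the fully reduced T(s), with no common factor left to cancel. The denominator's leading coefficient is 18, so divide each of its coefficients by 18 to get the monic form.

Hence the answer: s^2 + 101*s/18 + 34/9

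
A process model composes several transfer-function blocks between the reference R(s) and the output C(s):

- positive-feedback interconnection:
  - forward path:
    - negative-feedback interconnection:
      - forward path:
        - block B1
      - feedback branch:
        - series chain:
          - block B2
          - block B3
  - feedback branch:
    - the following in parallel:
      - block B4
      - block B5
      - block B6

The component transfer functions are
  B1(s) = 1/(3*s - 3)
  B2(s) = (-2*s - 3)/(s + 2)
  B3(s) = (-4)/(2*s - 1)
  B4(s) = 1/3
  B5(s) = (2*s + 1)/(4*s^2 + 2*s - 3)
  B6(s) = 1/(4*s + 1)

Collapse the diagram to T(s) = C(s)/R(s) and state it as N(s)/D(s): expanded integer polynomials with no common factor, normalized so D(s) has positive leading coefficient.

1. combine B2, B3 in series = (8*s + 12)/(2*s^2 + 3*s - 2)
2. apply the feedback formula to B1, (B2*B3) = (2*s^2 + 3*s - 2)/(6*s^3 + 3*s^2 - 7*s + 18)
3. combine B4, B5, B6 in parallel = (16*s^3 + 48*s^2 + 14*s - 9)/(48*s^3 + 36*s^2 - 30*s - 9)
4. close the feedback loop around [B1/(1+B1*(B2*B3))], (B4+B5+B6) - this is the overall T(s), already in the required normalized form

Hence the answer: (96*s^5 + 216*s^4 - 48*s^3 - 180*s^2 + 33*s + 18)/(288*s^6 + 328*s^5 - 552*s^4 + 328*s^3 + 903*s^2 - 422*s - 180)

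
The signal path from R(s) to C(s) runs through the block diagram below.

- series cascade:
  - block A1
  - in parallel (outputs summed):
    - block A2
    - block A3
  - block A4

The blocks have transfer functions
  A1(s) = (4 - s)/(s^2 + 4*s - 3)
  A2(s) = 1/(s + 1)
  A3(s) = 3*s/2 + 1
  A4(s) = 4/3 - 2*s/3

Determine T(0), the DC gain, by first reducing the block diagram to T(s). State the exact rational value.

First reduce the diagram to T(s).

Step 1 - sum the parallel branches A2, A3: (3*s^2 + 5*s + 4)/(2*s + 2)
Step 2 - series reduction of A1, (A2+A3), A4: (3*s^4 - 13*s^3 - 2*s^2 + 16*s + 32)/(3*s^3 + 15*s^2 + 3*s - 9)
Step 2 gives the overall T(s). Then T(0) = 32/(-9) = -32/9.

Answer: -32/9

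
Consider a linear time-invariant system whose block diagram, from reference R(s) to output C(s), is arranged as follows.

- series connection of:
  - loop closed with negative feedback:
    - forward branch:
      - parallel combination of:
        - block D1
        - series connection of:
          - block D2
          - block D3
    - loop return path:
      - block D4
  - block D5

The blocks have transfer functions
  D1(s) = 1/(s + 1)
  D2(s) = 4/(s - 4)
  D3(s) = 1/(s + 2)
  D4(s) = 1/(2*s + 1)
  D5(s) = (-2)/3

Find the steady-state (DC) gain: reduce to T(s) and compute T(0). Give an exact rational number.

Step 1 - cascade D2, D3: 4/(s^2 - 2*s - 8)
Step 2 - combine D1, (D2*D3) in parallel: (s^2 + 2*s - 4)/(s^3 - s^2 - 10*s - 8)
Step 3 - feedback reduction of (D1+(D2*D3)), D4: (2*s^3 + 5*s^2 - 6*s - 4)/(2*s^4 - s^3 - 20*s^2 - 24*s - 12)
Step 4 - combine [(D1+(D2*D3))/(1+(D1+(D2*D3))*D4)], D5 in series: (-4*s^3 - 10*s^2 + 12*s + 8)/(6*s^4 - 3*s^3 - 60*s^2 - 72*s - 36)
The step-4 result is T(s). Setting s = 0: T(0) = 8/(-36) = -2/9.

Therefore the answer is -2/9.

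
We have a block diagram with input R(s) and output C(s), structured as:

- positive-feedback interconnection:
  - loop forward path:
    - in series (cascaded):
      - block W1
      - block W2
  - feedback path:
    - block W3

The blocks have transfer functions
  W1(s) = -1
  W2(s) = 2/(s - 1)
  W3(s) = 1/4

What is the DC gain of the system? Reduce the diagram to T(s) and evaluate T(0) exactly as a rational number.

[1] combine W1, W2 in series = (-2)/(s - 1)
[2] collapse the loop ((W1*W2) forward, W3 return) = (-4)/(2*s - 1)
That last expression is T(s); at s = 0 only the constant terms survive, so T(0) = -4/(-1) = 4.

Final answer: 4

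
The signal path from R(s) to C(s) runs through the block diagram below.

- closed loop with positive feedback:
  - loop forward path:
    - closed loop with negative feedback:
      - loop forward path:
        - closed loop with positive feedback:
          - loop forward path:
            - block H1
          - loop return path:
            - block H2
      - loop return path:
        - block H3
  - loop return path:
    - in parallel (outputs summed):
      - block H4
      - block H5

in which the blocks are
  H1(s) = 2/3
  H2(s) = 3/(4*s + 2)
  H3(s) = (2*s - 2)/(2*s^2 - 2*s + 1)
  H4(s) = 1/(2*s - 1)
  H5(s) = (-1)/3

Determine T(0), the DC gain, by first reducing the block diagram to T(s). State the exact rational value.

Step 1. apply the feedback formula to H1, H2 = (2*s + 1)/(3*s)
Step 2. feedback reduction of [H1/(1-H1*H2)], H3 = (4*s^3 - 2*s^2 + 1)/(6*s^3 - 2*s^2 + s - 2)
Step 3. add H4, H5 (parallel) = (4 - 2*s)/(6*s - 3)
Step 4. close the feedback loop around [[H1/(1-H1*H2)]/(1+[H1/(1-H1*H2)]*H3)], (H4+H5) = (24*s^4 - 24*s^3 + 6*s^2 + 6*s - 3)/(44*s^4 - 50*s^3 + 20*s^2 - 13*s + 2)
DC gain: substitute s = 0 into T(s) from step 4: T(0) = -3/2.

Therefore the answer is -3/2.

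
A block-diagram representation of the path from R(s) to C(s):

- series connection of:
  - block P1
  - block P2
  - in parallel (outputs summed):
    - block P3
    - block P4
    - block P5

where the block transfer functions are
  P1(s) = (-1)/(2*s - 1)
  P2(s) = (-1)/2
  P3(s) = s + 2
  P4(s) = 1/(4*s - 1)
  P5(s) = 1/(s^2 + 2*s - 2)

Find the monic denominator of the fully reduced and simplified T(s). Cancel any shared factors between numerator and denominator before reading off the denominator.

Step 1. sum the parallel branches P3, P4, P5; result (4*s^4 + 15*s^3 + 5*s^2 - 12*s + 1)/(4*s^3 + 7*s^2 - 10*s + 2)
Step 2. combine P1, P2, (P3+P4+P5) in series; result (4*s^4 + 15*s^3 + 5*s^2 - 12*s + 1)/(16*s^4 + 20*s^3 - 54*s^2 + 28*s - 4)
T(s) is the step-2 result (common factors already cancelled). Leading coefficient of the denominator: 16. Divide through by 16 for the monic polynomial.

Answer: s^4 + 5*s^3/4 - 27*s^2/8 + 7*s/4 - 1/4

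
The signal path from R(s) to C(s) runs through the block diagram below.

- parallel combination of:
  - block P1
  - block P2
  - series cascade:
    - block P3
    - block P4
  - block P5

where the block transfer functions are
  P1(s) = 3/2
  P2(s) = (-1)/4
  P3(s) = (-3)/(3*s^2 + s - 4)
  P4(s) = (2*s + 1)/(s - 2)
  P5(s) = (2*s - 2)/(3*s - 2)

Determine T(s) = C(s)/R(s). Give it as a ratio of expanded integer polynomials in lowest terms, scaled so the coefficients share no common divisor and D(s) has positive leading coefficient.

Step 1 - multiply P3, P4 (series) gives (-6*s - 3)/(3*s^3 - 5*s^2 - 6*s + 8)
Step 2 - reduce the parallel group P1, P2, (P3*P4), P5 - this is the overall T(s), already in the required normalized form

Answer: (69*s^4 - 169*s^3 - 120*s^2 + 304*s - 120)/(36*s^4 - 84*s^3 - 32*s^2 + 144*s - 64)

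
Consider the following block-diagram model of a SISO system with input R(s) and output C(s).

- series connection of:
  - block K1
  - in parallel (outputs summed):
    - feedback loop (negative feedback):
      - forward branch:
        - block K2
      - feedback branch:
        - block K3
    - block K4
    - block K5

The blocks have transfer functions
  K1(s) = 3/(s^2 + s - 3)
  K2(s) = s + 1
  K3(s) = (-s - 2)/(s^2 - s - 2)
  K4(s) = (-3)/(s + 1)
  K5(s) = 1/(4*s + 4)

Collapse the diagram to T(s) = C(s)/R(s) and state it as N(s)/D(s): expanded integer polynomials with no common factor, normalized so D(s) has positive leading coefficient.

First reduce the diagram to T(s).

1. collapse the loop (K2 forward, K3 return): -s^2/4 + s/4 + 1/2
2. reduce the parallel group [K2/(1+K2*K3)], K4, K5: (-s^3 + 3*s - 9)/(4*s + 4)
3. cascade K1, ([K2/(1+K2*K3)]+K4+K5), which is the overall transfer function T(s) = C(s)/R(s) in lowest terms

Answer: (-3*s^3 + 9*s - 27)/(4*s^3 + 8*s^2 - 8*s - 12)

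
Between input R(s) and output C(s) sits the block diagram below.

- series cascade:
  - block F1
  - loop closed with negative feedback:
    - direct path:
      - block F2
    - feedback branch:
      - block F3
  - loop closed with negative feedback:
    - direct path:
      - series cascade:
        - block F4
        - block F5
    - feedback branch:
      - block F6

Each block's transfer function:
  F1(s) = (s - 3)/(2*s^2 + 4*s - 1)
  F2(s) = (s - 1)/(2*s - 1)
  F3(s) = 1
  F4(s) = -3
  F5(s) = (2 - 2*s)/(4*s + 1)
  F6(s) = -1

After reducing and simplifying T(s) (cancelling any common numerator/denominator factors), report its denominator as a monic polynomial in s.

(1) apply the feedback formula to F2, F3 -> (s - 1)/(3*s - 2)
(2) combine F4, F5 in series -> (6*s - 6)/(4*s + 1)
(3) feedback reduction of (F4*F5), F6 -> (6 - 6*s)/(2*s - 7)
(4) combine F1, [F2/(1+F2*F3)], [(F4*F5)/(1+(F4*F5)*F6)] in series -> (-6*s^3 + 30*s^2 - 42*s + 18)/(12*s^4 - 26*s^3 - 78*s^2 + 81*s - 14)
The result of step 4 is T(s) in lowest terms. Its denominator has leading coefficient 12; dividing the denominator through by 12 makes it monic.

Hence the answer: s^4 - 13*s^3/6 - 13*s^2/2 + 27*s/4 - 7/6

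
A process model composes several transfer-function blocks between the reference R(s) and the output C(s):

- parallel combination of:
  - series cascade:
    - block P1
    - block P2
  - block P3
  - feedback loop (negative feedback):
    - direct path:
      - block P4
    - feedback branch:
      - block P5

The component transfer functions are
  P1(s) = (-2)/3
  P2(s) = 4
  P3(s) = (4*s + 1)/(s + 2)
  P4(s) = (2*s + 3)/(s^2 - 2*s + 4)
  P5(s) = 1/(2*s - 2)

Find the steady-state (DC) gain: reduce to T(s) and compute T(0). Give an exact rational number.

Step 1 - multiply P1, P2 (series): (-8)/3
Step 2 - close the feedback loop around P4, P5: (4*s^2 + 2*s - 6)/(2*s^3 - 6*s^2 + 14*s - 5)
Step 3 - sum the parallel branches (P1*P2), P3, [P4/(1+P4*P5)]: (8*s^4 - 38*s^3 + 164*s^2 - 208*s + 29)/(6*s^4 - 6*s^3 + 6*s^2 + 69*s - 30)
Step 3 gives the overall T(s). Then T(0) = 29/(-30) = -29/30.

Answer: -29/30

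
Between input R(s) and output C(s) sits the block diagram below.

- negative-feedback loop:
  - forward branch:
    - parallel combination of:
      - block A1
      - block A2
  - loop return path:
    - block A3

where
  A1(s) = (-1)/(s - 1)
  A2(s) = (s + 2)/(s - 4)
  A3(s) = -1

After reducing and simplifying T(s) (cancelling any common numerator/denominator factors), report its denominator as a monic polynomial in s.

Answer: s - 2/5

Working:
Step 1 - parallel reduction of A1, A2 = (s^2 + 2)/(s^2 - 5*s + 4)
Step 2 - close the feedback loop around (A1+A2), A3 = (-s^2 - 2)/(5*s - 2)
No further cancellation is possible in the step-2 result, so that is T(s). Its denominator becomes monic after dividing by the leading coefficient 5.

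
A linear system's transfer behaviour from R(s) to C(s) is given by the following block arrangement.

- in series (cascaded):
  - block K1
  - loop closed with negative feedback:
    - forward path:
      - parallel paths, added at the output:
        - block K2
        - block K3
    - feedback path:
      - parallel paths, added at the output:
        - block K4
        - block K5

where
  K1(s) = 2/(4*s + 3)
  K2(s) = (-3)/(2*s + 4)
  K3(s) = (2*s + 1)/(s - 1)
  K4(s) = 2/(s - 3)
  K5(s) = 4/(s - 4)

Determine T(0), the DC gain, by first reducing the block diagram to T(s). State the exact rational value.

[1] combine K2, K3 in parallel; result (4*s^2 + 7*s + 7)/(2*s^2 + 2*s - 4)
[2] sum the parallel branches K4, K5; result (6*s - 20)/(s^2 - 7*s + 12)
[3] apply the feedback formula to (K2+K3), (K4+K5); result (4*s^4 - 21*s^3 + 6*s^2 + 35*s + 84)/(2*s^4 + 12*s^3 - 32*s^2 - 46*s - 188)
[4] reduce the series chain K1, [(K2+K3)/(1+(K2+K3)*(K4+K5))]; result (4*s^4 - 21*s^3 + 6*s^2 + 35*s + 84)/(4*s^5 + 27*s^4 - 46*s^3 - 140*s^2 - 445*s - 282)
DC gain: substitute s = 0 into T(s) from step 4: T(0) = 84/(-282) = -14/47.

Therefore the answer is -14/47.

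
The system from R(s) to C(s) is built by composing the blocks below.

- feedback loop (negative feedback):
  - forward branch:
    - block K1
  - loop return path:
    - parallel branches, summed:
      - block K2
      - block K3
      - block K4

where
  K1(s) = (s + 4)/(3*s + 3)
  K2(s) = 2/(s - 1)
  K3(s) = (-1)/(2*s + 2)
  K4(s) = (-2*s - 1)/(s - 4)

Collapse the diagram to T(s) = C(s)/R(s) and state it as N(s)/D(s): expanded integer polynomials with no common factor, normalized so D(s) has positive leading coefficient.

First reduce the diagram to T(s).

[1] sum the parallel branches K2, K3, K4 gives (-4*s^3 + s^2 - 3*s - 18)/(2*s^3 - 8*s^2 - 2*s + 8)
[2] reduce the feedback loop with forward K1 and return (K2+K3+K4); the result is T(s) itself (integer coefficients, no common factor, positive leading denominator coefficient)

Answer: (2*s^4 - 34*s^2 + 32)/(2*s^4 - 33*s^3 - 29*s^2 - 12*s - 48)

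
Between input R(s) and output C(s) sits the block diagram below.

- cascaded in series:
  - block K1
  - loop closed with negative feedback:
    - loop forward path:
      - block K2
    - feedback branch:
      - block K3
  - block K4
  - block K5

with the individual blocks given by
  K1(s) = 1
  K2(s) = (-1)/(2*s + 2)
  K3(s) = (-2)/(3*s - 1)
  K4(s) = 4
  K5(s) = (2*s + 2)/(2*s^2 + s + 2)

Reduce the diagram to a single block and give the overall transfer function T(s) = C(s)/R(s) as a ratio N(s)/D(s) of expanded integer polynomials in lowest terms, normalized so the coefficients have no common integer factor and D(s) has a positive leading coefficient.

Answer: (-12*s^2 - 8*s + 4)/(6*s^4 + 7*s^3 + 8*s^2 + 4*s)

Working:
(1) collapse the loop (K2 forward, K3 return), giving (1 - 3*s)/(6*s^2 + 4*s)
(2) cascade K1, [K2/(1+K2*K3)], K4, K5, giving the overall T(s)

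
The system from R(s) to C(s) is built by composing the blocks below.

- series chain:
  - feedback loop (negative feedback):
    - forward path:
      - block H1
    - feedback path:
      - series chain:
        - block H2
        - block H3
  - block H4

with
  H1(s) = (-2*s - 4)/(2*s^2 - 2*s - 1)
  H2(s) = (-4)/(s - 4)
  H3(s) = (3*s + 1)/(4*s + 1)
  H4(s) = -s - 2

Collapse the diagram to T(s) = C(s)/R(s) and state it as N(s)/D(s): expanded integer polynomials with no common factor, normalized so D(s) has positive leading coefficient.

1. series reduction of H2, H3 = (-12*s - 4)/(4*s^2 - 15*s - 4)
2. collapse the loop (H1 forward, (H2*H3) return) = (-8*s^3 + 14*s^2 + 68*s + 16)/(8*s^4 - 38*s^3 + 42*s^2 + 79*s + 20)
3. reduce the series chain [H1/(1+H1*(H2*H3))], H4 - this is the overall T(s), already in the required normalized form

Therefore the answer is (8*s^4 + 2*s^3 - 96*s^2 - 152*s - 32)/(8*s^4 - 38*s^3 + 42*s^2 + 79*s + 20).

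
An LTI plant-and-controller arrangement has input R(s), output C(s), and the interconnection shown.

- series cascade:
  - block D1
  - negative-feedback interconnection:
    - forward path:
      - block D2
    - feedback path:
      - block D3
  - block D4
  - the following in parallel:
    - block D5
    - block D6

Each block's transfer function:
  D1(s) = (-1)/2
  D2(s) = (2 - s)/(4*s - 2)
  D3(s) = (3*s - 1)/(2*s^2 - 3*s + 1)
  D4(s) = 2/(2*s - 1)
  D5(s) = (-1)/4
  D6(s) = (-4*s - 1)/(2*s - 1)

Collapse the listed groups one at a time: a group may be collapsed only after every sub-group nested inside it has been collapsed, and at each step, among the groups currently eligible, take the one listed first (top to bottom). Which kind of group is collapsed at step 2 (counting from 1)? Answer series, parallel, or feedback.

Reducing step by step:

Step 1: reduce the feedback loop with forward D2 and return D3
Step 2: combine D5, D6 in parallel
Step 3: series reduction of D1, [D2/(1+D2*D3)], D4, (D5+D6)
Step 2 collapses a parallel group.

Answer: parallel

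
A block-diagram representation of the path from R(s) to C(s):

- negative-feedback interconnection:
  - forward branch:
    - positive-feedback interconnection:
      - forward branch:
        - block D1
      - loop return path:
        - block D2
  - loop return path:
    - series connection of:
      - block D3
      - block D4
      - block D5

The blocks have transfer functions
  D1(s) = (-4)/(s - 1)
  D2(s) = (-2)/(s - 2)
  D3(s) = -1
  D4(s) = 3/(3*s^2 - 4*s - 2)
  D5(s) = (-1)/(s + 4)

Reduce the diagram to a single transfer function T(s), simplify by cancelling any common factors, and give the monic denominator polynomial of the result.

Answer: s^5 - s^4/3 - 20*s^3 - 2*s^2/3 + 40*s + 24

Working:
Step 1: close the feedback loop around D1, D2 gives (8 - 4*s)/(s^2 - 3*s - 6)
Step 2: series reduction of D3, D4, D5 gives 3/(3*s^3 + 8*s^2 - 18*s - 8)
Step 3: collapse the loop ([D1/(1-D1*D2)] forward, (D3*D4*D5) return) gives (-12*s^4 - 8*s^3 + 136*s^2 - 112*s - 64)/(3*s^5 - s^4 - 60*s^3 - 2*s^2 + 120*s + 72)
No further cancellation is possible in the step-3 result, so that is T(s). Its denominator becomes monic after dividing by the leading coefficient 3.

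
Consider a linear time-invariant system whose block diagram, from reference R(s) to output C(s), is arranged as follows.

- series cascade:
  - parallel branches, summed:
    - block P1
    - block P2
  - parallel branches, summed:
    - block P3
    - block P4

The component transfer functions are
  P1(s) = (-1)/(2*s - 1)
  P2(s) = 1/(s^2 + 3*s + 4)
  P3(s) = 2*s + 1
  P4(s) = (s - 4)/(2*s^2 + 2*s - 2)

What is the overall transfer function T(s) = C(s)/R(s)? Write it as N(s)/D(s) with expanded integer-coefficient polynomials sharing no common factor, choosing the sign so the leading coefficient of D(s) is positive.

Reducing step by step:

Step 1. sum the parallel branches P1, P2 gives (-s^2 - s - 5)/(2*s^3 + 5*s^2 + 5*s - 4)
Step 2. combine P3, P4 in parallel gives (4*s^3 + 6*s^2 - s - 6)/(2*s^2 + 2*s - 2)
Step 3. multiply (P1+P2), (P3+P4) (series), giving the overall T(s)

Answer: (-4*s^5 - 10*s^4 - 25*s^3 - 23*s^2 + 11*s + 30)/(4*s^5 + 14*s^4 + 16*s^3 - 8*s^2 - 18*s + 8)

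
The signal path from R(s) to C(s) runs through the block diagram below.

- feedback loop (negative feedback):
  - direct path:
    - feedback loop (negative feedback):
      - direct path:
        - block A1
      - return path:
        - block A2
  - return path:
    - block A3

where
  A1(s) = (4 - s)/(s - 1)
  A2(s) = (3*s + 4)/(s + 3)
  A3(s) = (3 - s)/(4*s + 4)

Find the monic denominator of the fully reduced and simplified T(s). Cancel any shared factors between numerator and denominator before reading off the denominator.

Step 1 - feedback reduction of A1, A2, giving (s^2 - s - 12)/(2*s^2 - 10*s - 13)
Step 2 - apply the feedback formula to [A1/(1+A1*A2)], A3, giving (4*s^3 - 52*s - 48)/(7*s^3 - 28*s^2 - 83*s - 88)
No further cancellation is possible in the step-2 result, so that is T(s). Its denominator becomes monic after dividing by the leading coefficient 7.

Final answer: s^3 - 4*s^2 - 83*s/7 - 88/7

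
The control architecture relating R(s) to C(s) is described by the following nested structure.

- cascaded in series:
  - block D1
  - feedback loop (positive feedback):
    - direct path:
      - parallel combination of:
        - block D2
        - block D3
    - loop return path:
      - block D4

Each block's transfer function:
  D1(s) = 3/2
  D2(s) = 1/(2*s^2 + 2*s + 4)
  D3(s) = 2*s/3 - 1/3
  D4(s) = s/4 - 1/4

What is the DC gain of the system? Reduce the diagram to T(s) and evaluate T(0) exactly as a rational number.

First reduce the diagram to T(s).

Step 1: reduce the parallel group D2, D3 gives (4*s^3 + 2*s^2 + 6*s - 1)/(6*s^2 + 6*s + 12)
Step 2: close the feedback loop around (D2+D3), D4 gives (-16*s^3 - 8*s^2 - 24*s + 4)/(4*s^4 - 2*s^3 - 20*s^2 - 31*s - 47)
Step 3: multiply D1, [(D2+D3)/(1-(D2+D3)*D4)] (series) gives (-24*s^3 - 12*s^2 - 36*s + 6)/(4*s^4 - 2*s^3 - 20*s^2 - 31*s - 47)
DC gain: substitute s = 0 into T(s) from step 3: T(0) = 6/(-47) = -6/47.

Answer: -6/47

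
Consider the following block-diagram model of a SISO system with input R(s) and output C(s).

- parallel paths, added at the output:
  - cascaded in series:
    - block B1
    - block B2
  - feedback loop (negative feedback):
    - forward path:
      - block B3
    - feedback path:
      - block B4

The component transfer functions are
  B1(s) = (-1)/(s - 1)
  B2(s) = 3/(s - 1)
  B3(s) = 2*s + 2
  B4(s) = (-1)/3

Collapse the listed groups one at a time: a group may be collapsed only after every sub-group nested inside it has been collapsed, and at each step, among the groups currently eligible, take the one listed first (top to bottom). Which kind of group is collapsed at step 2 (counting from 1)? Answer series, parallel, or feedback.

1. combine B1, B2 in series
2. reduce the feedback loop with forward B3 and return B4
3. add (B1*B2), [B3/(1+B3*B4)] (parallel)
So the answer for step 2 is feedback.

Answer: feedback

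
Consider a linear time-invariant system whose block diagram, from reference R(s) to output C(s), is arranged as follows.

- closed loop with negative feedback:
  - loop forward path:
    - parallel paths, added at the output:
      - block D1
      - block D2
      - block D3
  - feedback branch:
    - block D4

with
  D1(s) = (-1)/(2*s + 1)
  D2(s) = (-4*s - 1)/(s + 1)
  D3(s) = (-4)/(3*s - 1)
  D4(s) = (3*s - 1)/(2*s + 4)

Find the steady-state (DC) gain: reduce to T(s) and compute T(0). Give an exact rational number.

(1) parallel reduction of D1, D2, D3, giving (-24*s^3 - 21*s^2 - 11*s - 2)/(6*s^3 + 7*s^2 - 1)
(2) apply the feedback formula to (D1+D2+D3), D4, giving (48*s^4 + 138*s^3 + 106*s^2 + 48*s + 8)/(60*s^4 + s^3 - 16*s^2 - 3*s + 2)
DC gain: substitute s = 0 into T(s) from step 2: T(0) = 8/2 = 4.

Answer: 4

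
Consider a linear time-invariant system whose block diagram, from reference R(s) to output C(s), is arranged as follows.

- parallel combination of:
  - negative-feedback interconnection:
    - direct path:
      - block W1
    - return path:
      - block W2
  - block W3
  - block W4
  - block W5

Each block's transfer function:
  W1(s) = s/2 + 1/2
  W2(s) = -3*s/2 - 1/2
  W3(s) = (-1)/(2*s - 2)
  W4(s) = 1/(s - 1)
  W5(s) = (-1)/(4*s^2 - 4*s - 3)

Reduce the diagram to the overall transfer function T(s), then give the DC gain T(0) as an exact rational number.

Reducing step by step:

Step 1. apply the feedback formula to W1, W2, giving (-2*s - 2)/(3*s^2 + 4*s - 3)
Step 2. sum the parallel branches [W1/(1+W1*W2)], W3, W4, W5, giving (-4*s^4 + 14*s^3 - 11*s^2 - 2*s - 9)/(24*s^5 - 16*s^4 - 82*s^3 + 74*s^2 + 18*s - 18)
Evaluating the step-2 result (the overall T(s)) at s = 0 gives T(0) = -9/(-18) = 1/2.

Answer: 1/2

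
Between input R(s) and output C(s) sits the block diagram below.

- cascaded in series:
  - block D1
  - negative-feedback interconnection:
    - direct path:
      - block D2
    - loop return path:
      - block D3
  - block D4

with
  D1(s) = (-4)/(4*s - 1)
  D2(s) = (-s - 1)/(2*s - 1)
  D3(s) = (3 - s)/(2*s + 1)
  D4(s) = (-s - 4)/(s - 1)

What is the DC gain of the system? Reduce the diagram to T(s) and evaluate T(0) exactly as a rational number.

Step 1 - reduce the feedback loop with forward D2 and return D3; result (-2*s^2 - 3*s - 1)/(5*s^2 - 2*s - 4)
Step 2 - cascade D1, [D2/(1+D2*D3)], D4; result (-8*s^3 - 44*s^2 - 52*s - 16)/(20*s^4 - 33*s^3 - s^2 + 18*s - 4)
Step 2 gives the overall T(s). Then T(0) = -16/(-4) = 4.

Therefore the answer is 4.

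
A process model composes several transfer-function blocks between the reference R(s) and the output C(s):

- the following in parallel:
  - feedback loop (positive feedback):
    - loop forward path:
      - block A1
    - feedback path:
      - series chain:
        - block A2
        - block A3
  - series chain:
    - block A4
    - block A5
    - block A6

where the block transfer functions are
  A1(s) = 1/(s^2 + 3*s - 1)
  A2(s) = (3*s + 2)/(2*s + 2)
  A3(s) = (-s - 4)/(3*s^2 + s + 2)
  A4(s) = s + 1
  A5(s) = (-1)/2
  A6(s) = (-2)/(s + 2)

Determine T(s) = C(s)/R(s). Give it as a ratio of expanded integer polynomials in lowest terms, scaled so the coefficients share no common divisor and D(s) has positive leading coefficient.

The answer is (6*s^6 + 32*s^5 + 56*s^4 + 61*s^3 + 59*s^2 + 40*s + 12)/(6*s^6 + 38*s^5 + 76*s^4 + 65*s^3 + 54*s^2 + 44*s + 8).

Reasoning:
1. series reduction of A2, A3, giving (-3*s^2 - 14*s - 8)/(6*s^3 + 8*s^2 + 6*s + 4)
2. feedback reduction of A1, (A2*A3), giving (6*s^3 + 8*s^2 + 6*s + 4)/(6*s^5 + 26*s^4 + 24*s^3 + 17*s^2 + 20*s + 4)
3. reduce the series chain A4, A5, A6, giving (s + 1)/(s + 2)
4. sum the parallel branches [A1/(1-A1*(A2*A3))], (A4*A5*A6), giving the overall T(s)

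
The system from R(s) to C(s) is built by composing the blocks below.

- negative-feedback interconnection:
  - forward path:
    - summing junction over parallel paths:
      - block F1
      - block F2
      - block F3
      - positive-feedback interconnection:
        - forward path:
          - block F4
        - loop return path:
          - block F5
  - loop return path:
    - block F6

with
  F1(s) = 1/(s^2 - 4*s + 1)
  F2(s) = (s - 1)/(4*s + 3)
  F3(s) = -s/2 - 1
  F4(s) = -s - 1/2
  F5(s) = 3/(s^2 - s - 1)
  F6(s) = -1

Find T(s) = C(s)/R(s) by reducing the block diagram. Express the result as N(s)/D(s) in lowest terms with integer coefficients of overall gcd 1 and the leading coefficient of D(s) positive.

First reduce the diagram to T(s).

Step 1 - collapse the loop (F4 forward, F5 return) -> (-2*s^3 + s^2 + 3*s + 1)/(2*s^2 + 4*s + 1)
Step 2 - sum the parallel branches F1, F2, F3, [F4/(1-F4*F5)] -> (-24*s^6 + 58*s^5 + 102*s^4 + 67*s^3 + 76*s^2 + 25*s + 4)/(16*s^5 - 20*s^4 - 128*s^3 - 78*s^2 + 8*s + 6)
Step 3 - feedback reduction of (F1+F2+F3+[F4/(1-F4*F5)]), F6: this yields T(s), and no further normalization is needed

Answer: (-24*s^6 + 58*s^5 + 102*s^4 + 67*s^3 + 76*s^2 + 25*s + 4)/(24*s^6 - 42*s^5 - 122*s^4 - 195*s^3 - 154*s^2 - 17*s + 2)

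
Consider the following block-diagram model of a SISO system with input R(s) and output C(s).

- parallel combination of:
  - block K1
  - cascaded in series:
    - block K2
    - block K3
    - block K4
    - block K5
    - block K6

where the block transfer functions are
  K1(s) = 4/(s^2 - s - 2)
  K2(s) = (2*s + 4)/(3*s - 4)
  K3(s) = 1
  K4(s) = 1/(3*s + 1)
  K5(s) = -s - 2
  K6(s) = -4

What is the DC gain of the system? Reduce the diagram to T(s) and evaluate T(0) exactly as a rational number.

First reduce the diagram to T(s).

[1] cascade K2, K3, K4, K5, K6 -> (8*s^2 + 32*s + 32)/(9*s^2 - 9*s - 4)
[2] sum the parallel branches K1, (K2*K3*K4*K5*K6) -> (8*s^4 + 24*s^3 + 20*s^2 - 132*s - 80)/(9*s^4 - 18*s^3 - 13*s^2 + 22*s + 8)
That last expression is T(s); at s = 0 only the constant terms survive, so T(0) = -80/8 = -10.

Answer: -10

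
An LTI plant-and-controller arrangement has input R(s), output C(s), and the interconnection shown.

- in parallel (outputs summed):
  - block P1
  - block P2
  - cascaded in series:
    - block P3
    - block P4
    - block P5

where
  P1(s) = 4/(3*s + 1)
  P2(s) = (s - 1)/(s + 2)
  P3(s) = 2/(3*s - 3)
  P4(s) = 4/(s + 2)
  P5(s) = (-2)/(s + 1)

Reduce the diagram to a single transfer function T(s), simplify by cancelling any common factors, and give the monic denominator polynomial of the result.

Step 1: multiply P3, P4, P5 (series) = (-16)/(3*s^3 + 6*s^2 - 3*s - 6)
Step 2: add P1, P2, (P3*P4*P5) (parallel) = (9*s^4 + 6*s^3 + 12*s^2 - 54*s - 37)/(9*s^4 + 21*s^3 - 3*s^2 - 21*s - 6)
That last expression is T(s), already simplified. Scaling its denominator by 1/9 (the reciprocal of the leading coefficient) yields the monic denominator.

Therefore the answer is s^4 + 7*s^3/3 - s^2/3 - 7*s/3 - 2/3.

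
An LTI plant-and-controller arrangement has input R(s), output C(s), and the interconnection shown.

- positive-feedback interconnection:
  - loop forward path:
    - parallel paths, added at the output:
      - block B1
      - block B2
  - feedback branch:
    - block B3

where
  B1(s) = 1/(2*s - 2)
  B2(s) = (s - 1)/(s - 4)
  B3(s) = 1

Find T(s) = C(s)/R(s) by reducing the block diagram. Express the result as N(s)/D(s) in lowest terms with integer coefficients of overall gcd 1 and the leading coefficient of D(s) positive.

Answer: (-2*s^2 + 3*s + 2)/(7*s - 10)

Working:
[1] reduce the parallel group B1, B2, giving (2*s^2 - 3*s - 2)/(2*s^2 - 10*s + 8)
[2] apply the feedback formula to (B1+B2), B3; the result is T(s) itself (integer coefficients, no common factor, positive leading denominator coefficient)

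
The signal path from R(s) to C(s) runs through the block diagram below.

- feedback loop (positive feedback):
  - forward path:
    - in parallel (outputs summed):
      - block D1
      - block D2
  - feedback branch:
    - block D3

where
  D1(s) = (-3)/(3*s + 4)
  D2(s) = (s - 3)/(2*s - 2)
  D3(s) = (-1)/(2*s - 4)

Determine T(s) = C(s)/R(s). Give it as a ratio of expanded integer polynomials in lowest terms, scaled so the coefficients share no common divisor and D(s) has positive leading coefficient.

1. sum the parallel branches D1, D2, giving (3*s^2 - 11*s - 6)/(6*s^2 + 2*s - 8)
2. feedback reduction of (D1+D2), D3 - this is the overall T(s), already in the required normalized form

Hence the answer: (6*s^3 - 34*s^2 + 32*s + 24)/(12*s^3 - 17*s^2 - 35*s + 26)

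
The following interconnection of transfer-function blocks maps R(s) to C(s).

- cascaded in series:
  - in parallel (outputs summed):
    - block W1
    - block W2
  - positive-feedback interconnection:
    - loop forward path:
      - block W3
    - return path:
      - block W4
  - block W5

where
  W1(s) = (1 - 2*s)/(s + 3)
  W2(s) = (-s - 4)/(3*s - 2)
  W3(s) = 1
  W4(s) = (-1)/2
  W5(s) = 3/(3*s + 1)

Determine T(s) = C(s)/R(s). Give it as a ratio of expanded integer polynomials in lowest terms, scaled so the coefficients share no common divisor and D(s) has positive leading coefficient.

First reduce the diagram to T(s).

[1] add W1, W2 (parallel); result (-7*s^2 - 14)/(3*s^2 + 7*s - 6)
[2] reduce the feedback loop with forward W3 and return W4; result 2/3
[3] multiply (W1+W2), [W3/(1-W3*W4)], W5 (series); the result is T(s) itself (integer coefficients, no common factor, positive leading denominator coefficient)

Answer: (-14*s^2 - 28)/(9*s^3 + 24*s^2 - 11*s - 6)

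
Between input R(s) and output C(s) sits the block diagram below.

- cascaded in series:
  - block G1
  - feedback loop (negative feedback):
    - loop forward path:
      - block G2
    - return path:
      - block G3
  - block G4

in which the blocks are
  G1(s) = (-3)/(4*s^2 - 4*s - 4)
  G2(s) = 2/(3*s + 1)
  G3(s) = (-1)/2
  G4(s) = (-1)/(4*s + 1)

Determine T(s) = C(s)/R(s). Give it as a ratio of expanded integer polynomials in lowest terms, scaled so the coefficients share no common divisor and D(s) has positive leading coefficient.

Answer: 1/(8*s^4 - 6*s^3 - 10*s^2 - 2*s)

Working:
Step 1. feedback reduction of G2, G3: 2/(3*s)
Step 2. reduce the series chain G1, [G2/(1+G2*G3)], G4; the result is T(s) itself (integer coefficients, no common factor, positive leading denominator coefficient)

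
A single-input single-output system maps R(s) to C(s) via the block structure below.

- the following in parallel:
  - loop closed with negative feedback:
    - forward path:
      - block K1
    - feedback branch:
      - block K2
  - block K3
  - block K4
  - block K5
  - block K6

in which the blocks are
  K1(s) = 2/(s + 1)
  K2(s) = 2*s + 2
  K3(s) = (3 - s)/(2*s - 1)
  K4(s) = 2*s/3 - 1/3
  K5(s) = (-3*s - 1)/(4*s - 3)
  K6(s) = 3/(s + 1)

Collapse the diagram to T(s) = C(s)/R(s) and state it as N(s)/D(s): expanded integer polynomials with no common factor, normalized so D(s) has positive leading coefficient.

Step 1: collapse the loop (K1 forward, K2 return) gives 2/(5*s + 5)
Step 2: parallel reduction of [K1/(1+K1*K2)], K3, K4, K5, K6: this yields T(s), and no further normalization is needed

Therefore the answer is (80*s^4 - 210*s^3 + 438*s^2 - 325*s + 18)/(120*s^3 - 30*s^2 - 105*s + 45).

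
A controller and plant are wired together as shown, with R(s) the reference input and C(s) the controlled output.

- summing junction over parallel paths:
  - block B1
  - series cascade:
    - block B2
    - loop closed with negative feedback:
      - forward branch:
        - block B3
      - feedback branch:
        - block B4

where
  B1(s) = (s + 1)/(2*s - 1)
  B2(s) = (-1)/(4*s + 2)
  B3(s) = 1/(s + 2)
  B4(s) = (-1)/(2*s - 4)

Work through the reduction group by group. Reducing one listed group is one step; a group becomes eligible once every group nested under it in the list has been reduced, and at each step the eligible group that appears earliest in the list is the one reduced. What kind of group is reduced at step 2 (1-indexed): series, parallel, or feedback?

Answer: series

Working:
[1] close the feedback loop around B3, B4
[2] cascade B2, [B3/(1+B3*B4)]
[3] combine B1, (B2*[B3/(1+B3*B4)]) in parallel
At step 2 the group reduced is series.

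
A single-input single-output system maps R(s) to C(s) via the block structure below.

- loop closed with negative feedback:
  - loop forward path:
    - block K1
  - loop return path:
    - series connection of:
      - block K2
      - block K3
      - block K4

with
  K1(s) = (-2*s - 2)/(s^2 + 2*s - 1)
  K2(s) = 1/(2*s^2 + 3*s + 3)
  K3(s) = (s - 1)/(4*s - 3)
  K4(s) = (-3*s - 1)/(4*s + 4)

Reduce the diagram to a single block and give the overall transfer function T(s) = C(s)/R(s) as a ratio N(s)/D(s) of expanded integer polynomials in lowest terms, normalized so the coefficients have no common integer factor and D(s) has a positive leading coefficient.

Step 1: multiply K2, K3, K4 (series): (-3*s^2 + 2*s + 1)/(32*s^4 + 56*s^3 + 36*s^2 - 24*s - 36)
Step 2: close the feedback loop around K1, (K2*K3*K4); the result is T(s) itself (integer coefficients, no common factor, positive leading denominator coefficient)

Final answer: (-32*s^4 - 56*s^3 - 36*s^2 + 24*s + 36)/(16*s^5 + 44*s^4 + 14*s^3 - 15*s^2 - 44*s + 17)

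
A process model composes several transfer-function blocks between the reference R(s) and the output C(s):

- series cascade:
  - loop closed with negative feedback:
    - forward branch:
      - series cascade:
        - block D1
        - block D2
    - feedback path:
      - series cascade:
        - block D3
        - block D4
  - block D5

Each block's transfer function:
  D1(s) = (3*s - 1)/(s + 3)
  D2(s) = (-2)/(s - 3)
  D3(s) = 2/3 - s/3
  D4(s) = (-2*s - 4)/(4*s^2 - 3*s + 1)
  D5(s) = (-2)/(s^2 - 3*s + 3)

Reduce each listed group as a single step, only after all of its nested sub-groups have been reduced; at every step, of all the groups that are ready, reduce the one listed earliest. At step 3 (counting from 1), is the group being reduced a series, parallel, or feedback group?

Reducing step by step:

Step 1: series reduction of D1, D2
Step 2: series reduction of D3, D4
Step 3: feedback reduction of (D1*D2), (D3*D4)
Step 4: cascade [(D1*D2)/(1+(D1*D2)*(D3*D4))], D5
The group at step 3 is a feedback group.

Answer: feedback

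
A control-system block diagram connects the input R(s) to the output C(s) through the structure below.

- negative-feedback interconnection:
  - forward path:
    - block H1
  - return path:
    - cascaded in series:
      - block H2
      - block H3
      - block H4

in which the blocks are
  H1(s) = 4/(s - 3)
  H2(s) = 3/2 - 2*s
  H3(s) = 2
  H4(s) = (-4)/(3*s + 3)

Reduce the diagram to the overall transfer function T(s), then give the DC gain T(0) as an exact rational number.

The answer is -4/19.

Reasoning:
Step 1 - series reduction of H2, H3, H4, giving (16*s - 12)/(3*s + 3)
Step 2 - close the feedback loop around H1, (H2*H3*H4), giving (12*s + 12)/(3*s^2 + 58*s - 57)
The step-2 result is T(s). Setting s = 0: T(0) = 12/(-57) = -4/19.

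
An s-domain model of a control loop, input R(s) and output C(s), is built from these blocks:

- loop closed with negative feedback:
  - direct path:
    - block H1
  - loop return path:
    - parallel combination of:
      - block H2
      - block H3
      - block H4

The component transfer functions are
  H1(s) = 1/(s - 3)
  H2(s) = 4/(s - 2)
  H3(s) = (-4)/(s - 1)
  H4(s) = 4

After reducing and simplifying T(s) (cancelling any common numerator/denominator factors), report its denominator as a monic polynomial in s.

Answer: s^3 - 2*s^2 - s + 6

Working:
1. add H2, H3, H4 (parallel), giving (4*s^2 - 12*s + 12)/(s^2 - 3*s + 2)
2. close the feedback loop around H1, (H2+H3+H4), giving (s^2 - 3*s + 2)/(s^3 - 2*s^2 - s + 6)
Step 2 gives the fully reduced T(s), with no common factor left to cancel. The denominator is already monic (leading coefficient 1).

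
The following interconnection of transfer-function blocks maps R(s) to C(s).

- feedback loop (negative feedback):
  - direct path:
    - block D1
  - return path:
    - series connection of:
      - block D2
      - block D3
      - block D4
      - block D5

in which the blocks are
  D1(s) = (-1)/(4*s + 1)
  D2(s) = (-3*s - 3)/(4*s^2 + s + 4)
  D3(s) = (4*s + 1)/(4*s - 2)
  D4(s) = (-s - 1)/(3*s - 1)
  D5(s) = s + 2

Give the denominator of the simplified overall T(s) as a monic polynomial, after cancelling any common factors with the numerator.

Answer: s^5 - 19*s^4/48 + 35*s^3/64 - 89*s^2/96 - 15*s/64 + 1/96

Working:
Step 1: series reduction of D2, D3, D4, D5, giving (12*s^4 + 51*s^3 + 72*s^2 + 39*s + 6)/(48*s^4 - 28*s^3 + 46*s^2 - 38*s + 8)
Step 2: collapse the loop (D1 forward, (D2*D3*D4*D5) return), giving (-48*s^4 + 28*s^3 - 46*s^2 + 38*s - 8)/(192*s^5 - 76*s^4 + 105*s^3 - 178*s^2 - 45*s + 2)
The result of step 2 is T(s) in lowest terms. Its denominator has leading coefficient 192; dividing the denominator through by 192 makes it monic.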